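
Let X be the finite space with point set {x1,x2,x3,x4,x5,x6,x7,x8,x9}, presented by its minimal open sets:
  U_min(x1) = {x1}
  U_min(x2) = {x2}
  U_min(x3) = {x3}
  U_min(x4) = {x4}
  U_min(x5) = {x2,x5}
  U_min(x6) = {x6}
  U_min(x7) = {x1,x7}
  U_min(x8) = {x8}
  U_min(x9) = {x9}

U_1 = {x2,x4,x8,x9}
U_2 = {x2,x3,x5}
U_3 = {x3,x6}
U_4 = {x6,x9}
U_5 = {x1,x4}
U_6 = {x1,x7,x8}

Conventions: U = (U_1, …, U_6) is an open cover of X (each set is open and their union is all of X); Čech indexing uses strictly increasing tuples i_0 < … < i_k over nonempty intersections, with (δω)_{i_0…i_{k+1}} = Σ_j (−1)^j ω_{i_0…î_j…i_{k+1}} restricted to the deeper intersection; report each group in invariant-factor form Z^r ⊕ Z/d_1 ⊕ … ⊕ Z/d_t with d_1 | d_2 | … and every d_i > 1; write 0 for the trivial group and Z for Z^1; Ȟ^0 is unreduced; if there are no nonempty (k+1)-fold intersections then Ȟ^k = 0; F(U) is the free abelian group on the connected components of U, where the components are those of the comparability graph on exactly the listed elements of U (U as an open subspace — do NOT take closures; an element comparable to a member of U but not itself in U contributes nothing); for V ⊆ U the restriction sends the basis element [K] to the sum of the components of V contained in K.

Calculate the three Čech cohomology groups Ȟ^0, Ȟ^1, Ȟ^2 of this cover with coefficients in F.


nonempty overlaps:
  U12={x2} U14={x9} U15={x4} U16={x8} U23={x3} U34={x6} U56={x1}
components per intersection:
  U1: {x2} {x4} {x8} {x9}
  U2: {x2,x5} {x3}
  U3: {x3} {x6}
  U4: {x6} {x9}
  U5: {x1} {x4}
  U6: {x1,x7} {x8}
  U12: {x2}
  U14: {x9}
  U15: {x4}
  U16: {x8}
  U23: {x3}
  U34: {x6}
  U56: {x1}
C dims 14,7; δ0: rk 7, SNF 1^7
degree 0: 14−7−0 = 7 → Ȟ^0 ≅ Z^7
degree 1: 7−0−7 = 0 → Ȟ^1 ≅ 0
degree 2: 0−0−0 = 0 → Ȟ^2 ≅ 0

Ȟ^0 = Z^7, Ȟ^1 = 0 and Ȟ^2 = 0


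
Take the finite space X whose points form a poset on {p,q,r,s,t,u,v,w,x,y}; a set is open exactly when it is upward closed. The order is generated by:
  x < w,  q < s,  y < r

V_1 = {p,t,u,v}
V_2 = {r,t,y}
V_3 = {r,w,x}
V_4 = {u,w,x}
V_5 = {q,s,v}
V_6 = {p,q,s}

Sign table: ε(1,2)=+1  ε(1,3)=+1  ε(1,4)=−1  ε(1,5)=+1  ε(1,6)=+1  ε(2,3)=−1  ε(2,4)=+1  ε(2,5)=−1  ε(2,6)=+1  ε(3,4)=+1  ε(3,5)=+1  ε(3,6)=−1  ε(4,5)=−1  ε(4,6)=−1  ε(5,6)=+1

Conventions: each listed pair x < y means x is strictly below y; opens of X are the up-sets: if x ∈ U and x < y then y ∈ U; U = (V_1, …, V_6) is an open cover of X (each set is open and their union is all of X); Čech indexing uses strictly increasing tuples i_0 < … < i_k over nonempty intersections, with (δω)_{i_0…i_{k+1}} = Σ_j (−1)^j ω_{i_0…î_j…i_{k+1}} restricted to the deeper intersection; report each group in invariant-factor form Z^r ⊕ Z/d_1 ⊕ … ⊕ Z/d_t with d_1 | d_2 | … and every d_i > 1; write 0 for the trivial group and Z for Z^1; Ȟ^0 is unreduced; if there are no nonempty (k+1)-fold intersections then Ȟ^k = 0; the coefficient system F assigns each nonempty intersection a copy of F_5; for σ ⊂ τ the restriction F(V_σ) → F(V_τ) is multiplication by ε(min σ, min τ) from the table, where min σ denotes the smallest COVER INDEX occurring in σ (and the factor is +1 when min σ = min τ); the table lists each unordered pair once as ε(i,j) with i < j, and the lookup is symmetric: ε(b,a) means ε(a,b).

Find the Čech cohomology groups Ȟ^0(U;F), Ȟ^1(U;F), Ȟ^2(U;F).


nonempty intersections:
  V12={t} V14={u} V15={v} V16={p} V23={r} V34={w,x} V56={q,s}
C dims 6,7; δ0: rk_F5 5
Ȟ^0: (6−5)−0=1 ⇒ Z/5
Ȟ^1: (7−0)−5=2 ⇒ Z/5 ⊕ Z/5
Ȟ^2: (0−0)−0=0 ⇒ 0

Ȟ^0 = Z/5; Ȟ^1 = Z/5 ⊕ Z/5; Ȟ^2 = 0


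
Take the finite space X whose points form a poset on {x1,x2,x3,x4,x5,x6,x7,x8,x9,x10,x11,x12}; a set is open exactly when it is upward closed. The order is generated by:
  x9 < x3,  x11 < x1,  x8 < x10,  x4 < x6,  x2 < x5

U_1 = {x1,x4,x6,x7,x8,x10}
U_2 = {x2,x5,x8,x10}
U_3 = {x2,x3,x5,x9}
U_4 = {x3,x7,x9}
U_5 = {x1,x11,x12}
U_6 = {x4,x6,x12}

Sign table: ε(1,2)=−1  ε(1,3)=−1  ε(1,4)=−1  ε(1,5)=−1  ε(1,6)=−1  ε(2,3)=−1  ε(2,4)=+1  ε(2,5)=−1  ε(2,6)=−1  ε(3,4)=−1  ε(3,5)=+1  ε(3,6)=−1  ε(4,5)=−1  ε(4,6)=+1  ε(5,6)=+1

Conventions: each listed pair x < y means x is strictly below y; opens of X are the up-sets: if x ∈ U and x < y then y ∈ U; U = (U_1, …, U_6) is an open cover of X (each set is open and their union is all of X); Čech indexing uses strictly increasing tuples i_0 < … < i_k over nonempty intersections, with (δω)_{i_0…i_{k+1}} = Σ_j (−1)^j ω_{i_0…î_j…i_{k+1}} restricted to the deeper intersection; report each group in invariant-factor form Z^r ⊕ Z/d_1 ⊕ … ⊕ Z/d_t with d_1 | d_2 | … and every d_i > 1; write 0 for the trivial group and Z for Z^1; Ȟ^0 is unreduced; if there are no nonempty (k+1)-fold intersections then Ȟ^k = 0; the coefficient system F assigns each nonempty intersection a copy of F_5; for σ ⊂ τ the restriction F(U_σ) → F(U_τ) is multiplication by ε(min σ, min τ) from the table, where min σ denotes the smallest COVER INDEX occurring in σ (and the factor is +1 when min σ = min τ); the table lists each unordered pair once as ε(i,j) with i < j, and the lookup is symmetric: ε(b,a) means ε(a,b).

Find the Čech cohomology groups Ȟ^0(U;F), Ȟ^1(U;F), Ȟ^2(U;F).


Ȟ^0(U;F) ≅ Z/5,  Ȟ^1(U;F) ≅ Z/5 ⊕ Z/5,  Ȟ^2(U;F) ≅ 0

nerve of the cover:
  U12={x8,x10} U14={x7} U15={x1} U16={x4,x6} U23={x2,x5} U34={x3,x9} U56={x12}
C dims 6,7; δ0: rk_F5 5
Ȟ^0 = (6 − 5) − 0 = 1, so Ȟ^0 ≅ Z/5
Ȟ^1 = (7 − 0) − 5 = 2, so Ȟ^1 ≅ Z/5 ⊕ Z/5
Ȟ^2 = (0 − 0) − 0 = 0, so Ȟ^2 ≅ 0


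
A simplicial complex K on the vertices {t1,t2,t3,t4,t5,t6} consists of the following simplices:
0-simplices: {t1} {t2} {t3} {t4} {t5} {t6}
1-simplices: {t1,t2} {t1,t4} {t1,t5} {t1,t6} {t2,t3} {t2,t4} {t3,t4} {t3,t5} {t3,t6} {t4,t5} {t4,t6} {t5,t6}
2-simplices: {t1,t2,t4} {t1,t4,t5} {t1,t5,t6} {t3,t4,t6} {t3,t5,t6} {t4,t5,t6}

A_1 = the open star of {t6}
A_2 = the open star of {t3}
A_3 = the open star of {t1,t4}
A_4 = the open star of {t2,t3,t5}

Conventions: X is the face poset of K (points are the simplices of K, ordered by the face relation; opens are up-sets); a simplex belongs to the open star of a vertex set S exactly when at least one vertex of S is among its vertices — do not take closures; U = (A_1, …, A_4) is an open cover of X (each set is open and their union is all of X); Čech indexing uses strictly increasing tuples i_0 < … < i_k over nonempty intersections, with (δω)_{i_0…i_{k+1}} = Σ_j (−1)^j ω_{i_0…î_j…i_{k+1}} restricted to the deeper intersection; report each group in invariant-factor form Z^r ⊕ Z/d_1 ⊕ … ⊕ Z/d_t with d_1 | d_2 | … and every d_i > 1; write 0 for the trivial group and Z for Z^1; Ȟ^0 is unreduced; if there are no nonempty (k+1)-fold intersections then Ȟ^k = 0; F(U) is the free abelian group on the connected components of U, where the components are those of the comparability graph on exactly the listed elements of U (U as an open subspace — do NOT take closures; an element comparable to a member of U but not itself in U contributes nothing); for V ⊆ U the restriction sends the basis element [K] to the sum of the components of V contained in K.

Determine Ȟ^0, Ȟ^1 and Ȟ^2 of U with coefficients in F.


nonempty overlaps:
  A1={{t6},{t1,t6},{t3,t6},{t4,t6},{t5,t6},{t1,t5,t6},{t3,t4,t6},{t3,t5,t6},{t4,t5,t6}} A2={{t3},{t2,t3},{t3,t4},{t3,t5},{t3,t6},{t3,t4,t6},{t3,t5,t6}} A3={{t1},{t4},{t1,t2},{t1,t4},{t1,t5},{t1,t6},{t2,t4},{t3,t4},{t4,t5},{t4,t6},{t1,t2,t4},{t1,t4,t5},{t1,t5,t6},{t3,t4,t6},{t4,t5,t6}} A4={{t2},{t3},{t5},{t1,t2},{t1,t5},{t2,t3},{t2,t4},{t3,t4},{t3,t5},{t3,t6},{t4,t5},{t5,t6},{t1,t2,t4},{t1,t4,t5},{t1,t5,t6},{t3,t4,t6},{t3,t5,t6},{t4,t5,t6}}
  A12={{t3,t6},{t3,t4,t6},{t3,t5,t6}} A13={{t1,t6},{t4,t6},{t1,t5,t6},{t3,t4,t6},{t4,t5,t6}} A14={{t3,t6},{t5,t6},{t1,t5,t6},{t3,t4,t6},{t3,t5,t6},{t4,t5,t6}} A23={{t3,t4},{t3,t4,t6}} A24={{t3},{t2,t3},{t3,t4},{t3,t5},{t3,t6},{t3,t4,t6},{t3,t5,t6}} A34={{t1,t2},{t1,t5},{t2,t4},{t3,t4},{t4,t5},{t1,t2,t4},{t1,t4,t5},{t1,t5,t6},{t3,t4,t6},{t4,t5,t6}}
  A123={{t3,t4,t6}} A124={{t3,t6},{t3,t4,t6},{t3,t5,t6}} A134={{t1,t5,t6},{t3,t4,t6},{t4,t5,t6}} A234={{t3,t4},{t3,t4,t6}}
  A1234={{t3,t4,t6}}
components per intersection:
  A1: {{t6},{t1,t6},{t3,t6},{t4,t6},{t5,t6},{t1,t5,t6},{t3,t4,t6},{t3,t5,t6},{t4,t5,t6}}
  A2: {{t3},{t2,t3},{t3,t4},{t3,t5},{t3,t6},{t3,t4,t6},{t3,t5,t6}}
  A3: {{t1},{t4},{t1,t2},{t1,t4},{t1,t5},{t1,t6},{t2,t4},{t3,t4},{t4,t5},{t4,t6},{t1,t2,t4},{t1,t4,t5},{t1,t5,t6},{t3,t4,t6},{t4,t5,t6}}
  A4: {{t2},{t3},{t5},{t1,t2},{t1,t5},{t2,t3},{t2,t4},{t3,t4},{t3,t5},{t3,t6},{t4,t5},{t5,t6},{t1,t2,t4},{t1,t4,t5},{t1,t5,t6},{t3,t4,t6},{t3,t5,t6},{t4,t5,t6}}
  A12: {{t3,t6},{t3,t4,t6},{t3,t5,t6}}
  A13: {{t1,t6},{t1,t5,t6}} {{t4,t6},{t3,t4,t6},{t4,t5,t6}}
  A14: {{t3,t6},{t5,t6},{t1,t5,t6},{t3,t4,t6},{t3,t5,t6},{t4,t5,t6}}
  A23: {{t3,t4},{t3,t4,t6}}
  A24: {{t3},{t2,t3},{t3,t4},{t3,t5},{t3,t6},{t3,t4,t6},{t3,t5,t6}}
  A34: {{t1,t2},{t2,t4},{t1,t2,t4}} {{t1,t5},{t4,t5},{t1,t4,t5},{t1,t5,t6},{t4,t5,t6}} {{t3,t4},{t3,t4,t6}}
  A123: {{t3,t4,t6}}
  A124: {{t3,t6},{t3,t4,t6},{t3,t5,t6}}
  A134: {{t1,t5,t6}} {{t3,t4,t6}} {{t4,t5,t6}}
  A234: {{t3,t4},{t3,t4,t6}}
  A1234: {{t3,t4,t6}}
C dims 4,9,6,1; δ0: rk 3, SNF 1^3; δ1: rk 5, SNF 1^5; δ2: rk 1, SNF 1^1
degree 0: 4−3−0 = 1 → Ȟ^0 ≅ Z
degree 1: 9−5−3 = 1 → Ȟ^1 ≅ Z
degree 2: 6−1−5 = 0 → Ȟ^2 ≅ 0

Ȟ^0 ≅ Z, Ȟ^1 ≅ Z, Ȟ^2 ≅ 0


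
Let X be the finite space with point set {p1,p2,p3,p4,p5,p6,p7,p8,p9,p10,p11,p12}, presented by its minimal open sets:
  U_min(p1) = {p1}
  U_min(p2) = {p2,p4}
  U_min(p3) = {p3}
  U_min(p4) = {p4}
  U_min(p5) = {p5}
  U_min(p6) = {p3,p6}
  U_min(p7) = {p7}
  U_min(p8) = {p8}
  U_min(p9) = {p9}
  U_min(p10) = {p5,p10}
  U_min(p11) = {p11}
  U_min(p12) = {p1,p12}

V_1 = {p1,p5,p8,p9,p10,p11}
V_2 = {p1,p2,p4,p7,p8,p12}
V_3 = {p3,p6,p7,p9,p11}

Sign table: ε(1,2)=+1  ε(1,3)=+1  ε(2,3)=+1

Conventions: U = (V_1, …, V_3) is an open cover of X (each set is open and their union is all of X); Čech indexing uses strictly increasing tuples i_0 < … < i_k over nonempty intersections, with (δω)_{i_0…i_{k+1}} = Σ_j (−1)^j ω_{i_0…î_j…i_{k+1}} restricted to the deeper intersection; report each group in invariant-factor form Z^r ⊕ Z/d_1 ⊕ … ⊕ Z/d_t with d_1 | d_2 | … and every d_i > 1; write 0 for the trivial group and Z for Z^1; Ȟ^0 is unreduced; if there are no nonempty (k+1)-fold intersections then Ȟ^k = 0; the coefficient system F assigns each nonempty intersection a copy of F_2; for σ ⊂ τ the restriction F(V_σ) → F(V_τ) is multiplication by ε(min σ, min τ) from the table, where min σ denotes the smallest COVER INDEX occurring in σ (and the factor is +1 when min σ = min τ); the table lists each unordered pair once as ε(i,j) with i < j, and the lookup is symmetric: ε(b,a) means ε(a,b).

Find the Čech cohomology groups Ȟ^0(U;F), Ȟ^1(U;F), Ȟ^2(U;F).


Ȟ^0 ≅ Z/2,  Ȟ^1 ≅ Z/2,  Ȟ^2 ≅ 0

nonempty intersections:
  V12={p1,p8} V13={p9,p11} V23={p7}
C dims 3,3; δ0: rk_F2 2
Ȟ^0: (3−2)−0=1 ⇒ Z/2
Ȟ^1: (3−0)−2=1 ⇒ Z/2
Ȟ^2: (0−0)−0=0 ⇒ 0


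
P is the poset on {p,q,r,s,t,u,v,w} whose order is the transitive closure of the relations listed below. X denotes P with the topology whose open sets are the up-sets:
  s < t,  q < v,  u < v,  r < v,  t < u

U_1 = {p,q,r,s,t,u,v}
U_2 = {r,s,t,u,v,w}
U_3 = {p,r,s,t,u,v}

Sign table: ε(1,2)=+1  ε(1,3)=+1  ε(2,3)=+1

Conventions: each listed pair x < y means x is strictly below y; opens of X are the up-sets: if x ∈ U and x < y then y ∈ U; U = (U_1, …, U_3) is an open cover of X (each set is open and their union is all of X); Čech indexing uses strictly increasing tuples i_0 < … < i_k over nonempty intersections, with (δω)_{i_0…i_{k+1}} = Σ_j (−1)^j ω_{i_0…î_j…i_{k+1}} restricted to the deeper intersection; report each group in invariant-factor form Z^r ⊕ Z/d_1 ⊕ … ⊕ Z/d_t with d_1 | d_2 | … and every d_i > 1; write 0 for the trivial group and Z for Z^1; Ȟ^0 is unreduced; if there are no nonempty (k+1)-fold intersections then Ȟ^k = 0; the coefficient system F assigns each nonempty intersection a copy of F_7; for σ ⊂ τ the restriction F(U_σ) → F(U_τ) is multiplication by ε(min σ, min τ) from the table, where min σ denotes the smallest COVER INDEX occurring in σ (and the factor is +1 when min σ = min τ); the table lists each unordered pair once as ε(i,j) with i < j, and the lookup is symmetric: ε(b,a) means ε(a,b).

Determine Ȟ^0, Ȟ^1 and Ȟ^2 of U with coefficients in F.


Ȟ^0 = Z/7, Ȟ^1 = 0 and Ȟ^2 = 0

nerve of the cover:
  U12={r,s,t,u,v} U13={p,r,s,t,u,v} U23={r,s,t,u,v}
  U123={r,s,t,u,v}
C dims 3,3,1; δ0: rk_F7 2; δ1: rk_F7 1
Ȟ^0 = (3 − 2) − 0 = 1, so Ȟ^0 ≅ Z/7
Ȟ^1 = (3 − 1) − 2 = 0, so Ȟ^1 ≅ 0
Ȟ^2 = (1 − 0) − 1 = 0, so Ȟ^2 ≅ 0


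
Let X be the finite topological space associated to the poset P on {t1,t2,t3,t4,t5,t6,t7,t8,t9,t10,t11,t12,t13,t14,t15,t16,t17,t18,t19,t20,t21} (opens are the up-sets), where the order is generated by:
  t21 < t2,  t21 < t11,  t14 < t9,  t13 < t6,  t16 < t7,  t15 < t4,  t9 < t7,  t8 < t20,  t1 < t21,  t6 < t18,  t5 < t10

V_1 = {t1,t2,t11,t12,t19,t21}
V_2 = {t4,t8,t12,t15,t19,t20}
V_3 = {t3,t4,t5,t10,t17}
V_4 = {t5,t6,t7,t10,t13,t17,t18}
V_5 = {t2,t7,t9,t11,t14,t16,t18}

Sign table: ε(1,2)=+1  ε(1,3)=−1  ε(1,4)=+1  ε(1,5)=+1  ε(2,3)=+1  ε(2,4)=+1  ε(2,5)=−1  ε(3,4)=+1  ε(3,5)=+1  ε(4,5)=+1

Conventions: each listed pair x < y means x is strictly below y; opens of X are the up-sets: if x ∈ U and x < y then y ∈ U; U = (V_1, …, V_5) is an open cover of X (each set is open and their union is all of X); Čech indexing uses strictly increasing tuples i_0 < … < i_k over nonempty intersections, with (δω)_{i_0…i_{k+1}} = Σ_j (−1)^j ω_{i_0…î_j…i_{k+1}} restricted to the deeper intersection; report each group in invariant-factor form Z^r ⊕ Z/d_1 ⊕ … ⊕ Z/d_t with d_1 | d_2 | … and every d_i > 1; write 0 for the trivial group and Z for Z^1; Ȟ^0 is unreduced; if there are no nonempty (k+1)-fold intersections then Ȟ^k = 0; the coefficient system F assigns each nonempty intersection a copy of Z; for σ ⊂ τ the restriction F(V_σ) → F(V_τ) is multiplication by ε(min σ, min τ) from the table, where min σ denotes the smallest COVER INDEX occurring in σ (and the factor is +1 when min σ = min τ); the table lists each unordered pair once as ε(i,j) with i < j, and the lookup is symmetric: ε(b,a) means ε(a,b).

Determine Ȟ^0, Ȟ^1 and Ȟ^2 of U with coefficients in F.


Ȟ^0(U;F) ≅ Z; Ȟ^1(U;F) ≅ Z; Ȟ^2(U;F) ≅ 0

nerve simplices:
  V12={t12,t19} V15={t2,t11} V23={t4} V34={t5,t10,t17} V45={t7,t18}
C dims 5,5; δ0: rk 4, SNF 1^4
degree 0: 5−4−0 = 1 → Ȟ^0 ≅ Z
degree 1: 5−0−4 = 1 → Ȟ^1 ≅ Z
degree 2: 0−0−0 = 0 → Ȟ^2 ≅ 0


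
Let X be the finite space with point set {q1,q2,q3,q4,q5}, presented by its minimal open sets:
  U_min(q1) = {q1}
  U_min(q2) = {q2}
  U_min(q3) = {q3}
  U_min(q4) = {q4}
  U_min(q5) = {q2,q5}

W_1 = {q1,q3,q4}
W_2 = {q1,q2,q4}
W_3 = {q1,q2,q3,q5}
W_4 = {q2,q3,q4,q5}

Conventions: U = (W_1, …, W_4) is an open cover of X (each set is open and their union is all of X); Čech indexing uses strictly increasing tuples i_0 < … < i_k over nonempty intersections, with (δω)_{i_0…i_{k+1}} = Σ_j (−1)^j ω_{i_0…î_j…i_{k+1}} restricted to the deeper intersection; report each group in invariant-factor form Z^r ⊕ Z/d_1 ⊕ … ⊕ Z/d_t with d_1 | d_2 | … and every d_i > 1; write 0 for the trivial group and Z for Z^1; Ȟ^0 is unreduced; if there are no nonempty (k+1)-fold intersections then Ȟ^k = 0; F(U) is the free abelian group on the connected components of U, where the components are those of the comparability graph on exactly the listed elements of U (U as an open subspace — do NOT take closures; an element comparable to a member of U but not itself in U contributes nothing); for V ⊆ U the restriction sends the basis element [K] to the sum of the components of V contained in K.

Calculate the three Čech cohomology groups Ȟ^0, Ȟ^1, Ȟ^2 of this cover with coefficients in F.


nonempty intersections:
  W12={q1,q4} W13={q1,q3} W14={q3,q4} W23={q1,q2} W24={q2,q4} W34={q2,q3,q5}
  W123={q1} W124={q4} W134={q3} W234={q2}
components per intersection:
  W1: {q1} {q3} {q4}
  W2: {q1} {q2} {q4}
  W3: {q1} {q2,q5} {q3}
  W4: {q2,q5} {q3} {q4}
  W12: {q1} {q4}
  W13: {q1} {q3}
  W14: {q3} {q4}
  W23: {q1} {q2}
  W24: {q2} {q4}
  W34: {q2,q5} {q3}
  W123: {q1}
  W124: {q4}
  W134: {q3}
  W234: {q2}
C dims 12,12,4; δ0: rk 8, SNF 1^8; δ1: rk 4, SNF 1^4
Ȟ^0: (12−8)−0=4 ⇒ Z^4
Ȟ^1: (12−4)−8=0 ⇒ 0
Ȟ^2: (4−0)−4=0 ⇒ 0

Ȟ^0 ≅ Z^4; Ȟ^1 ≅ 0; Ȟ^2 ≅ 0


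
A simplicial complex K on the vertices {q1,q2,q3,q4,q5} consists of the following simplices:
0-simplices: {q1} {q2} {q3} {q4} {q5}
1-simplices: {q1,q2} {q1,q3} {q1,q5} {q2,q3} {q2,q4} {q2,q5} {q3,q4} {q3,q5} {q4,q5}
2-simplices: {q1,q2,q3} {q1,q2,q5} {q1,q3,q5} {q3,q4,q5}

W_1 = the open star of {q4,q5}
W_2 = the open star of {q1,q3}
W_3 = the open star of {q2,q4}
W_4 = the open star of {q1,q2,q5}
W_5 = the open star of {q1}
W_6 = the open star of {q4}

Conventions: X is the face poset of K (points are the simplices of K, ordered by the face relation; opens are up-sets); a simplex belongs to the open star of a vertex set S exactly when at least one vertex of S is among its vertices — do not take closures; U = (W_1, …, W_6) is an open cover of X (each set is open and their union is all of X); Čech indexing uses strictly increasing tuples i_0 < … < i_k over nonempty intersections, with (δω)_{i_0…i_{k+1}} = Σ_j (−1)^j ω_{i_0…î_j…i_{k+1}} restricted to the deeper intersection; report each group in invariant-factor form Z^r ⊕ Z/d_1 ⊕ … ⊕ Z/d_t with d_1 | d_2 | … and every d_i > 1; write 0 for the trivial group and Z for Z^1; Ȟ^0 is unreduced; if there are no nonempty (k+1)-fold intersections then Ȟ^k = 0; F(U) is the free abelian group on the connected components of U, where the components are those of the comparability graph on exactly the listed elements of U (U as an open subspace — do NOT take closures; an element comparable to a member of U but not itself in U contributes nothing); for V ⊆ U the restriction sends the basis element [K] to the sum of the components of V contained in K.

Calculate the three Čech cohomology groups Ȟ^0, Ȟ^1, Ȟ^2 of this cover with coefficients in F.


Ȟ^0 ≅ Z, Ȟ^1 ≅ Z, Ȟ^2 ≅ 0

nonempty overlaps:
  W1={{q4},{q5},{q1,q5},{q2,q4},{q2,q5},{q3,q4},{q3,q5},{q4,q5},{q1,q2,q5},{q1,q3,q5},{q3,q4,q5}} W2={{q1},{q3},{q1,q2},{q1,q3},{q1,q5},{q2,q3},{q3,q4},{q3,q5},{q1,q2,q3},{q1,q2,q5},{q1,q3,q5},{q3,q4,q5}} W3={{q2},{q4},{q1,q2},{q2,q3},{q2,q4},{q2,q5},{q3,q4},{q4,q5},{q1,q2,q3},{q1,q2,q5},{q3,q4,q5}} W4={{q1},{q2},{q5},{q1,q2},{q1,q3},{q1,q5},{q2,q3},{q2,q4},{q2,q5},{q3,q5},{q4,q5},{q1,q2,q3},{q1,q2,q5},{q1,q3,q5},{q3,q4,q5}} W5={{q1},{q1,q2},{q1,q3},{q1,q5},{q1,q2,q3},{q1,q2,q5},{q1,q3,q5}} W6={{q4},{q2,q4},{q3,q4},{q4,q5},{q3,q4,q5}}
  W12={{q1,q5},{q3,q4},{q3,q5},{q1,q2,q5},{q1,q3,q5},{q3,q4,q5}} W13={{q4},{q2,q4},{q2,q5},{q3,q4},{q4,q5},{q1,q2,q5},{q3,q4,q5}} W14={{q5},{q1,q5},{q2,q4},{q2,q5},{q3,q5},{q4,q5},{q1,q2,q5},{q1,q3,q5},{q3,q4,q5}} W15={{q1,q5},{q1,q2,q5},{q1,q3,q5}} W16={{q4},{q2,q4},{q3,q4},{q4,q5},{q3,q4,q5}} W23={{q1,q2},{q2,q3},{q3,q4},{q1,q2,q3},{q1,q2,q5},{q3,q4,q5}} W24={{q1},{q1,q2},{q1,q3},{q1,q5},{q2,q3},{q3,q5},{q1,q2,q3},{q1,q2,q5},{q1,q3,q5},{q3,q4,q5}} W25={{q1},{q1,q2},{q1,q3},{q1,q5},{q1,q2,q3},{q1,q2,q5},{q1,q3,q5}} W26={{q3,q4},{q3,q4,q5}} W34={{q2},{q1,q2},{q2,q3},{q2,q4},{q2,q5},{q4,q5},{q1,q2,q3},{q1,q2,q5},{q3,q4,q5}} W35={{q1,q2},{q1,q2,q3},{q1,q2,q5}} W36={{q4},{q2,q4},{q3,q4},{q4,q5},{q3,q4,q5}} W45={{q1},{q1,q2},{q1,q3},{q1,q5},{q1,q2,q3},{q1,q2,q5},{q1,q3,q5}} W46={{q2,q4},{q4,q5},{q3,q4,q5}}
  W123={{q3,q4},{q1,q2,q5},{q3,q4,q5}} W124={{q1,q5},{q3,q5},{q1,q2,q5},{q1,q3,q5},{q3,q4,q5}} W125={{q1,q5},{q1,q2,q5},{q1,q3,q5}} W126={{q3,q4},{q3,q4,q5}} W134={{q2,q4},{q2,q5},{q4,q5},{q1,q2,q5},{q3,q4,q5}} W135={{q1,q2,q5}} W136={{q4},{q2,q4},{q3,q4},{q4,q5},{q3,q4,q5}} W145={{q1,q5},{q1,q2,q5},{q1,q3,q5}} W146={{q2,q4},{q4,q5},{q3,q4,q5}} W234={{q1,q2},{q2,q3},{q1,q2,q3},{q1,q2,q5},{q3,q4,q5}} W235={{q1,q2},{q1,q2,q3},{q1,q2,q5}} W236={{q3,q4},{q3,q4,q5}} W245={{q1},{q1,q2},{q1,q3},{q1,q5},{q1,q2,q3},{q1,q2,q5},{q1,q3,q5}} W246={{q3,q4,q5}} W345={{q1,q2},{q1,q2,q3},{q1,q2,q5}} W346={{q2,q4},{q4,q5},{q3,q4,q5}}
  W1234={{q1,q2,q5},{q3,q4,q5}} W1235={{q1,q2,q5}} W1236={{q3,q4},{q3,q4,q5}} W1245={{q1,q5},{q1,q2,q5},{q1,q3,q5}} W1246={{q3,q4,q5}} W1345={{q1,q2,q5}} W1346={{q2,q4},{q4,q5},{q3,q4,q5}} W2345={{q1,q2},{q1,q2,q3},{q1,q2,q5}} W2346={{q3,q4,q5}}
  W12345={{q1,q2,q5}} W12346={{q3,q4,q5}}
components per intersection:
  W1: {{q4},{q5},{q1,q5},{q2,q4},{q2,q5},{q3,q4},{q3,q5},{q4,q5},{q1,q2,q5},{q1,q3,q5},{q3,q4,q5}}
  W2: {{q1},{q3},{q1,q2},{q1,q3},{q1,q5},{q2,q3},{q3,q4},{q3,q5},{q1,q2,q3},{q1,q2,q5},{q1,q3,q5},{q3,q4,q5}}
  W3: {{q2},{q4},{q1,q2},{q2,q3},{q2,q4},{q2,q5},{q3,q4},{q4,q5},{q1,q2,q3},{q1,q2,q5},{q3,q4,q5}}
  W4: {{q1},{q2},{q5},{q1,q2},{q1,q3},{q1,q5},{q2,q3},{q2,q4},{q2,q5},{q3,q5},{q4,q5},{q1,q2,q3},{q1,q2,q5},{q1,q3,q5},{q3,q4,q5}}
  W5: {{q1},{q1,q2},{q1,q3},{q1,q5},{q1,q2,q3},{q1,q2,q5},{q1,q3,q5}}
  W6: {{q4},{q2,q4},{q3,q4},{q4,q5},{q3,q4,q5}}
  W12: {{q1,q5},{q3,q4},{q3,q5},{q1,q2,q5},{q1,q3,q5},{q3,q4,q5}}
  W13: {{q4},{q2,q4},{q3,q4},{q4,q5},{q3,q4,q5}} {{q2,q5},{q1,q2,q5}}
  W14: {{q5},{q1,q5},{q2,q5},{q3,q5},{q4,q5},{q1,q2,q5},{q1,q3,q5},{q3,q4,q5}} {{q2,q4}}
  W15: {{q1,q5},{q1,q2,q5},{q1,q3,q5}}
  W16: {{q4},{q2,q4},{q3,q4},{q4,q5},{q3,q4,q5}}
  W23: {{q1,q2},{q2,q3},{q1,q2,q3},{q1,q2,q5}} {{q3,q4},{q3,q4,q5}}
  W24: {{q1},{q1,q2},{q1,q3},{q1,q5},{q2,q3},{q3,q5},{q1,q2,q3},{q1,q2,q5},{q1,q3,q5},{q3,q4,q5}}
  W25: {{q1},{q1,q2},{q1,q3},{q1,q5},{q1,q2,q3},{q1,q2,q5},{q1,q3,q5}}
  W26: {{q3,q4},{q3,q4,q5}}
  W34: {{q2},{q1,q2},{q2,q3},{q2,q4},{q2,q5},{q1,q2,q3},{q1,q2,q5}} {{q4,q5},{q3,q4,q5}}
  W35: {{q1,q2},{q1,q2,q3},{q1,q2,q5}}
  W36: {{q4},{q2,q4},{q3,q4},{q4,q5},{q3,q4,q5}}
  W45: {{q1},{q1,q2},{q1,q3},{q1,q5},{q1,q2,q3},{q1,q2,q5},{q1,q3,q5}}
  W46: {{q2,q4}} {{q4,q5},{q3,q4,q5}}
  W123: {{q3,q4},{q3,q4,q5}} {{q1,q2,q5}}
  W124: {{q1,q5},{q3,q5},{q1,q2,q5},{q1,q3,q5},{q3,q4,q5}}
  W125: {{q1,q5},{q1,q2,q5},{q1,q3,q5}}
  W126: {{q3,q4},{q3,q4,q5}}
  W134: {{q2,q4}} {{q2,q5},{q1,q2,q5}} {{q4,q5},{q3,q4,q5}}
  W135: {{q1,q2,q5}}
  W136: {{q4},{q2,q4},{q3,q4},{q4,q5},{q3,q4,q5}}
  W145: {{q1,q5},{q1,q2,q5},{q1,q3,q5}}
  W146: {{q2,q4}} {{q4,q5},{q3,q4,q5}}
  W234: {{q1,q2},{q2,q3},{q1,q2,q3},{q1,q2,q5}} {{q3,q4,q5}}
  W235: {{q1,q2},{q1,q2,q3},{q1,q2,q5}}
  W236: {{q3,q4},{q3,q4,q5}}
  W245: {{q1},{q1,q2},{q1,q3},{q1,q5},{q1,q2,q3},{q1,q2,q5},{q1,q3,q5}}
  W246: {{q3,q4,q5}}
  W345: {{q1,q2},{q1,q2,q3},{q1,q2,q5}}
  W346: {{q2,q4}} {{q4,q5},{q3,q4,q5}}
  W1234: {{q1,q2,q5}} {{q3,q4,q5}}
  W1235: {{q1,q2,q5}}
  W1236: {{q3,q4},{q3,q4,q5}}
  W1245: {{q1,q5},{q1,q2,q5},{q1,q3,q5}}
  W1246: {{q3,q4,q5}}
  W1345: {{q1,q2,q5}}
  W1346: {{q2,q4}} {{q4,q5},{q3,q4,q5}}
  W2345: {{q1,q2},{q1,q2,q3},{q1,q2,q5}}
  W2346: {{q3,q4,q5}}
  W12345: {{q1,q2,q5}}
  W12346: {{q3,q4,q5}}
C dims 6,19,22,11; δ0: rk 5, SNF 1^5; δ1: rk 13, SNF 1^13; δ2: rk 9, SNF 1^9
degree 0: 6−5−0 = 1 → Ȟ^0 ≅ Z
degree 1: 19−13−5 = 1 → Ȟ^1 ≅ Z
degree 2: 22−9−13 = 0 → Ȟ^2 ≅ 0


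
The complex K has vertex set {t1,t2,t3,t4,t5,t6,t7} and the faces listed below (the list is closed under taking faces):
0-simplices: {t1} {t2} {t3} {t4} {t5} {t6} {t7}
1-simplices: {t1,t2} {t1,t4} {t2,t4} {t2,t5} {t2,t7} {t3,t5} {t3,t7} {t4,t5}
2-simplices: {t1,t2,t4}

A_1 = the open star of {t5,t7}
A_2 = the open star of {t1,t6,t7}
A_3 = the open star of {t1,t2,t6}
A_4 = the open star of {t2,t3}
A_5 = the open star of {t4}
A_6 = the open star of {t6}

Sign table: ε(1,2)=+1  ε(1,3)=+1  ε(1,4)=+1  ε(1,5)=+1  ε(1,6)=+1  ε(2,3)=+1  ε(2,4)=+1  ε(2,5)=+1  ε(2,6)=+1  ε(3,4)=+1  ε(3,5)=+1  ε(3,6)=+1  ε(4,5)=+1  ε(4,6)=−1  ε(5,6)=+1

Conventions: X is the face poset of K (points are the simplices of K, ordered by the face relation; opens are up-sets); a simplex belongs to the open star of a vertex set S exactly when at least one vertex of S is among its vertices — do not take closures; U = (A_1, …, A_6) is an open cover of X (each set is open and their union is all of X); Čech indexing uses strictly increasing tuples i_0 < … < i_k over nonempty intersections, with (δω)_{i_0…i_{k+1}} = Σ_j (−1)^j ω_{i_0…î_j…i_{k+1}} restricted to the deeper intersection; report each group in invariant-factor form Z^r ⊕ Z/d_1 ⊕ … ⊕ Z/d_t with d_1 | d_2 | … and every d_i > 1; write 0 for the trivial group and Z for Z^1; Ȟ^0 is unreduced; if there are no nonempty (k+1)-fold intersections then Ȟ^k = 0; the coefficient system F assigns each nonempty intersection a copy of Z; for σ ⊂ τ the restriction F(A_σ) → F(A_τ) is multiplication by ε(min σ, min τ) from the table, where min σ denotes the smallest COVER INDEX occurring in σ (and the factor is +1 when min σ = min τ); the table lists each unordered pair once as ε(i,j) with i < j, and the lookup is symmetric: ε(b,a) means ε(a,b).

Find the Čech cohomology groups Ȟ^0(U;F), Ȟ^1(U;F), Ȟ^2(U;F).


nonempty overlaps:
  A1={{t5},{t7},{t2,t5},{t2,t7},{t3,t5},{t3,t7},{t4,t5}} A2={{t1},{t6},{t7},{t1,t2},{t1,t4},{t2,t7},{t3,t7},{t1,t2,t4}} A3={{t1},{t2},{t6},{t1,t2},{t1,t4},{t2,t4},{t2,t5},{t2,t7},{t1,t2,t4}} A4={{t2},{t3},{t1,t2},{t2,t4},{t2,t5},{t2,t7},{t3,t5},{t3,t7},{t1,t2,t4}} A5={{t4},{t1,t4},{t2,t4},{t4,t5},{t1,t2,t4}} A6={{t6}}
  A12={{t7},{t2,t7},{t3,t7}} A13={{t2,t5},{t2,t7}} A14={{t2,t5},{t2,t7},{t3,t5},{t3,t7}} A15={{t4,t5}} A23={{t1},{t6},{t1,t2},{t1,t4},{t2,t7},{t1,t2,t4}} A24={{t1,t2},{t2,t7},{t3,t7},{t1,t2,t4}} A25={{t1,t4},{t1,t2,t4}} A26={{t6}} A34={{t2},{t1,t2},{t2,t4},{t2,t5},{t2,t7},{t1,t2,t4}} A35={{t1,t4},{t2,t4},{t1,t2,t4}} A36={{t6}} A45={{t2,t4},{t1,t2,t4}}
  A123={{t2,t7}} A124={{t2,t7},{t3,t7}} A134={{t2,t5},{t2,t7}} A234={{t1,t2},{t2,t7},{t1,t2,t4}} A235={{t1,t4},{t1,t2,t4}} A236={{t6}} A245={{t1,t2,t4}} A345={{t2,t4},{t1,t2,t4}}
  A1234={{t2,t7}} A2345={{t1,t2,t4}}
C dims 6,12,8,2; δ0: rk 5, SNF 1^5; δ1: rk 6, SNF 1^6; δ2: rk 2, SNF 1^2
degree 0: 6−5−0 = 1 → Ȟ^0 ≅ Z
degree 1: 12−6−5 = 1 → Ȟ^1 ≅ Z
degree 2: 8−2−6 = 0 → Ȟ^2 ≅ 0

Ȟ^0(U;F) ≅ Z, Ȟ^1(U;F) ≅ Z, Ȟ^2(U;F) ≅ 0


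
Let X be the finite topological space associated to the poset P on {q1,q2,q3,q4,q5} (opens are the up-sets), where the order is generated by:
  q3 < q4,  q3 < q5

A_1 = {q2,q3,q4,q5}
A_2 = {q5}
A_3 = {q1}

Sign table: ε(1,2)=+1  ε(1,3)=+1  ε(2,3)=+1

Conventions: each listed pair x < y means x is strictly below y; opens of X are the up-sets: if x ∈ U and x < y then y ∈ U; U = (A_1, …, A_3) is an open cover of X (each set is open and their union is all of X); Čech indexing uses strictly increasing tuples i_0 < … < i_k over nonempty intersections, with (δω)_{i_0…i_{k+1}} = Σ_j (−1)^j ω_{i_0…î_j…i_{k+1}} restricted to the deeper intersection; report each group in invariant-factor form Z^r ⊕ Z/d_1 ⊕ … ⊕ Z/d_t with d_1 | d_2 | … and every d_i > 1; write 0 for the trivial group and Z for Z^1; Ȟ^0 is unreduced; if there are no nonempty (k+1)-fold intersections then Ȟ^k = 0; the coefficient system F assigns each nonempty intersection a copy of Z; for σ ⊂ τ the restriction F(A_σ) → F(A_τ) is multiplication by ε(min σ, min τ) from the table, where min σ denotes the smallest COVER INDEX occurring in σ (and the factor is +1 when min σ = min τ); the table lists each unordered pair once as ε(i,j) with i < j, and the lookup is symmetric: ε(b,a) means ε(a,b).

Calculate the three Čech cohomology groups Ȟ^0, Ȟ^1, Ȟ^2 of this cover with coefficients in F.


Ȟ^0 = Z^2; Ȟ^1 = 0; Ȟ^2 = 0

nonempty overlaps:
  A12={q5}
C dims 3,1; δ0: rk 1, SNF 1^1
degree 0: 3−1−0 = 2 → Ȟ^0 ≅ Z^2
degree 1: 1−0−1 = 0 → Ȟ^1 ≅ 0
degree 2: 0−0−0 = 0 → Ȟ^2 ≅ 0


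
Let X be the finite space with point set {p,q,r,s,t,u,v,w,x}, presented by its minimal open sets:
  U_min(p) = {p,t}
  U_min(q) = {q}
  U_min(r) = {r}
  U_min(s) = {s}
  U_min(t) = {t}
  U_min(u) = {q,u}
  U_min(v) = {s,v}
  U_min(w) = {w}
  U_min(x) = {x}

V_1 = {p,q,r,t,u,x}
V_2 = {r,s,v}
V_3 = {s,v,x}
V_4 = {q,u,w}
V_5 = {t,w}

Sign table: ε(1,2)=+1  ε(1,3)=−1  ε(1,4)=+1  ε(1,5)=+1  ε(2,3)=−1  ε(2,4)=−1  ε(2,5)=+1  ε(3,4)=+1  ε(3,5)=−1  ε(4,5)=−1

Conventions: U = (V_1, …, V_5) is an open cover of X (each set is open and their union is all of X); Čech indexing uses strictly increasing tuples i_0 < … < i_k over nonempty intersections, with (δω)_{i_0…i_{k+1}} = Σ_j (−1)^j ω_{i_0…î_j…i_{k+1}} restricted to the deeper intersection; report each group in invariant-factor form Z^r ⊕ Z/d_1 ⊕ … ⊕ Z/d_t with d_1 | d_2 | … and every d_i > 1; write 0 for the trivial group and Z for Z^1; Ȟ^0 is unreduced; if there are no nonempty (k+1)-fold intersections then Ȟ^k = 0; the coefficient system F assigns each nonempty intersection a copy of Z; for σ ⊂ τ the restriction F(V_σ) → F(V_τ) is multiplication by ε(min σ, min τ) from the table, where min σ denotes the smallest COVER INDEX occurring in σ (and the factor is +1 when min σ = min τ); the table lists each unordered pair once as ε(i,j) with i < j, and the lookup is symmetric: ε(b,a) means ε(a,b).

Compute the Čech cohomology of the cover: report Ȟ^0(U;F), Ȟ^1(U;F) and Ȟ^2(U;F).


nonempty overlaps:
  V12={r} V13={x} V14={q,u} V15={t} V23={s,v} V45={w}
C dims 5,6; δ0: rk 5, SNF 1^4·2
degree 0: 5−5−0 = 0 → Ȟ^0 ≅ 0
degree 1: 6−0−5 = 1 plus torsion [2] → Ȟ^1 ≅ Z ⊕ Z/2
degree 2: 0−0−0 = 0 → Ȟ^2 ≅ 0

Ȟ^0 ≅ 0; Ȟ^1 ≅ Z ⊕ Z/2; Ȟ^2 ≅ 0


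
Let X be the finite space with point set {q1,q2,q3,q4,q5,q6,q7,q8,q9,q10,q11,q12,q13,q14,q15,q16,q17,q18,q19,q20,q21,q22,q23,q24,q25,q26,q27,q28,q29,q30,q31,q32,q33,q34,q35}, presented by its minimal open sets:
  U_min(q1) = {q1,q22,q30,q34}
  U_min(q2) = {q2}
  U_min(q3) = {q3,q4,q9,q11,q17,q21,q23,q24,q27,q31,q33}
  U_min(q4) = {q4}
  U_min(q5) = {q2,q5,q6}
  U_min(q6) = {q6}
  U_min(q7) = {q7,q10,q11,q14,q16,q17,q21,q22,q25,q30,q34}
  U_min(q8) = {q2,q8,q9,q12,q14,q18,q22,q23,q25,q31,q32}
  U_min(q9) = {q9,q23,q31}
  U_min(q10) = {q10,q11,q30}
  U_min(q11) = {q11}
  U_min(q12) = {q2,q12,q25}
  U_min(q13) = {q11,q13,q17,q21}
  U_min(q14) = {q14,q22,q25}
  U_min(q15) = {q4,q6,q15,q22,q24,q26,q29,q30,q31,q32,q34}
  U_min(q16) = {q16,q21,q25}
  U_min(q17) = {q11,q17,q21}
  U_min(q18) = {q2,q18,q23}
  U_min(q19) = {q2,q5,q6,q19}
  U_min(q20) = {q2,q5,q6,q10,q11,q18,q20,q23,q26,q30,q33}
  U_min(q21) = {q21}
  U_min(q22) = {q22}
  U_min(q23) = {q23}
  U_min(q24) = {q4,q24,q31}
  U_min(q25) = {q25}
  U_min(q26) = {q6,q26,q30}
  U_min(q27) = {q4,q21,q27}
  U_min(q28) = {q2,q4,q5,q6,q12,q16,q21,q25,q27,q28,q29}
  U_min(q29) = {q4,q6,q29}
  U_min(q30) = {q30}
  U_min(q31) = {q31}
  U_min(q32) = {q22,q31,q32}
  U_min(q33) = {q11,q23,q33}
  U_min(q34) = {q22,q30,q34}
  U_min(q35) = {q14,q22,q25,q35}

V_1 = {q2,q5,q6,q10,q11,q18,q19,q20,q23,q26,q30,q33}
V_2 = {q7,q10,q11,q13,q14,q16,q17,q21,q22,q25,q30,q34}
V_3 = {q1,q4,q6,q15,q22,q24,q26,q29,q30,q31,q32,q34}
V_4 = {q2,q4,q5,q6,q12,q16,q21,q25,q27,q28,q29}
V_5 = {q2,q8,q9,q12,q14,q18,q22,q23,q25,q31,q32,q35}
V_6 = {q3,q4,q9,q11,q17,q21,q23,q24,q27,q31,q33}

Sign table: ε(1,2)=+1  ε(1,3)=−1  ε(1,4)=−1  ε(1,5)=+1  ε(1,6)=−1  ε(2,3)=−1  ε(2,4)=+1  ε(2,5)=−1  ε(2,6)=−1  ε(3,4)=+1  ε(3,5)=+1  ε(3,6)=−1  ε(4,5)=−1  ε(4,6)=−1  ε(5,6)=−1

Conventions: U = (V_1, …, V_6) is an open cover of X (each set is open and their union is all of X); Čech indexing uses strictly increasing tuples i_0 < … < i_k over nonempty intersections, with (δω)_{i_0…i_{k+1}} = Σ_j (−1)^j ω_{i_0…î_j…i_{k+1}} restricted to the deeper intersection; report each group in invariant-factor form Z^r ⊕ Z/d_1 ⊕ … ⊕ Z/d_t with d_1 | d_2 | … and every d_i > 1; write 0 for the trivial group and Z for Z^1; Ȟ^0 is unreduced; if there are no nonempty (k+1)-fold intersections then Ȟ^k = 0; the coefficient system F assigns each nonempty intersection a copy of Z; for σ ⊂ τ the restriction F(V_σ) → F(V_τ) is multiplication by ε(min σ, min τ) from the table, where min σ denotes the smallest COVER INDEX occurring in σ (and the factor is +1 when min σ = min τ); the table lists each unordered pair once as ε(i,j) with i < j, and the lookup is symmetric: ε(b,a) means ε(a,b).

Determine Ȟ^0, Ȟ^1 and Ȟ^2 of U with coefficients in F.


Ȟ^0 = 0; Ȟ^1 = Z/2; Ȟ^2 = Z

nerve simplices:
  V12={q10,q11,q30} V13={q6,q26,q30} V14={q2,q5,q6} V15={q2,q18,q23} V16={q11,q23,q33} V23={q22,q30,q34} V24={q16,q21,q25} V25={q14,q22,q25} V26={q11,q17,q21} V34={q4,q6,q29} V35={q22,q31,q32} V36={q4,q24,q31} V45={q2,q12,q25} V46={q4,q21,q27} V56={q9,q23,q31}
  V123={q30} V126={q11} V134={q6} V145={q2} V156={q23} V235={q22} V245={q25} V246={q21} V346={q4} V356={q31}
C dims 6,15,10; δ0: rk 6, SNF 1^5·2; δ1: rk 9, SNF 1^9
degree 0: 6−6−0 = 0 → Ȟ^0 ≅ 0
degree 1: 15−9−6 = 0 plus torsion [2] → Ȟ^1 ≅ Z/2
degree 2: 10−0−9 = 1 → Ȟ^2 ≅ Z


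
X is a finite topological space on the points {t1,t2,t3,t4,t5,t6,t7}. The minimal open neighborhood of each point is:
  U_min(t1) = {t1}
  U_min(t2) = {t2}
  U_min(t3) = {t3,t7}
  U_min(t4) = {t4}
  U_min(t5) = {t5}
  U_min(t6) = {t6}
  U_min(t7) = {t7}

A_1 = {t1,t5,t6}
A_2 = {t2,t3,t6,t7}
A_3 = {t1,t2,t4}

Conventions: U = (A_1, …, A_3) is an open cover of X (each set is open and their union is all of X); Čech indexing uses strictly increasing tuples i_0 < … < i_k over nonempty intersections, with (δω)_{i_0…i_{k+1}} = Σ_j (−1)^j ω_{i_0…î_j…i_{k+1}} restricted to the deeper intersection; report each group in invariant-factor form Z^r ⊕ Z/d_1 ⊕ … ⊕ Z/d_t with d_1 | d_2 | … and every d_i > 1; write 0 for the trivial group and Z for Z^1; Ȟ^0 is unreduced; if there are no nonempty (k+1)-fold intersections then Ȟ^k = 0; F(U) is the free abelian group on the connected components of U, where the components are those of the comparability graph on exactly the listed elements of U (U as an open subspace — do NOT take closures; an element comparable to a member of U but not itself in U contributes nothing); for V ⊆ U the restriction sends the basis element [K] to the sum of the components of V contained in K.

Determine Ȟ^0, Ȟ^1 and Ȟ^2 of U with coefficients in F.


intersection data:
  A12={t6} A13={t1} A23={t2}
components per intersection:
  A1: {t1} {t5} {t6}
  A2: {t2} {t3,t7} {t6}
  A3: {t1} {t2} {t4}
  A12: {t6}
  A13: {t1}
  A23: {t2}
C dims 9,3; δ0: rk 3, SNF 1^3
Ȟ^0 = (9 − 3) − 0 = 6, so Ȟ^0 ≅ Z^6
Ȟ^1 = (3 − 0) − 3 = 0, so Ȟ^1 ≅ 0
Ȟ^2 = (0 − 0) − 0 = 0, so Ȟ^2 ≅ 0

Ȟ^0 ≅ Z^6, Ȟ^1 ≅ 0, Ȟ^2 ≅ 0


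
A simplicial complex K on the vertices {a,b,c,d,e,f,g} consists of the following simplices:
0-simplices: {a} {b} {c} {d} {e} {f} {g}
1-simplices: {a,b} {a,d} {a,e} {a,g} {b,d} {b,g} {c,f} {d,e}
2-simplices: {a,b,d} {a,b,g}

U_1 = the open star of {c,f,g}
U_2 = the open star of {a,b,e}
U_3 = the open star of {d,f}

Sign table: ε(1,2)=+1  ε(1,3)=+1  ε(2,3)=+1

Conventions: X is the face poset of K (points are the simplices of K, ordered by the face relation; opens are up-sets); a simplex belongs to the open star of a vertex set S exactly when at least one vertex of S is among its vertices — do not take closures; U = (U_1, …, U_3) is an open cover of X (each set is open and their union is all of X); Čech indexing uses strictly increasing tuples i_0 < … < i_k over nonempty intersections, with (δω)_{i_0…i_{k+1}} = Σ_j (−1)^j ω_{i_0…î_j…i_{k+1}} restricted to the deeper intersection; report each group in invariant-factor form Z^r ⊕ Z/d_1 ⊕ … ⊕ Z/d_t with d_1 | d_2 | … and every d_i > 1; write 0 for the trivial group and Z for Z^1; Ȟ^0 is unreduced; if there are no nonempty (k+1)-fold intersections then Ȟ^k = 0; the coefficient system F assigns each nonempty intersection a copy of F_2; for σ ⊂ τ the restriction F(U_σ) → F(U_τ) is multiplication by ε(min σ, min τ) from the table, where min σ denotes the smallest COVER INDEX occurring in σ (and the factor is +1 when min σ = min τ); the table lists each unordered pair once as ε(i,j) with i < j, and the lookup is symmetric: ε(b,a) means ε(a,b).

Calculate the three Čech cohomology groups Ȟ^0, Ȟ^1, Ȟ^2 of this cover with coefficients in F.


Ȟ^0 = Z/2, Ȟ^1 = Z/2 and Ȟ^2 = 0

nerve of the cover:
  U1={{c},{f},{g},{a,g},{b,g},{c,f},{a,b,g}} U2={{a},{b},{e},{a,b},{a,d},{a,e},{a,g},{b,d},{b,g},{d,e},{a,b,d},{a,b,g}} U3={{d},{f},{a,d},{b,d},{c,f},{d,e},{a,b,d}}
  U12={{a,g},{b,g},{a,b,g}} U13={{f},{c,f}} U23={{a,d},{b,d},{d,e},{a,b,d}}
C dims 3,3; δ0: rk_F2 2
Ȟ^0 = (3 − 2) − 0 = 1, so Ȟ^0 ≅ Z/2
Ȟ^1 = (3 − 0) − 2 = 1, so Ȟ^1 ≅ Z/2
Ȟ^2 = (0 − 0) − 0 = 0, so Ȟ^2 ≅ 0


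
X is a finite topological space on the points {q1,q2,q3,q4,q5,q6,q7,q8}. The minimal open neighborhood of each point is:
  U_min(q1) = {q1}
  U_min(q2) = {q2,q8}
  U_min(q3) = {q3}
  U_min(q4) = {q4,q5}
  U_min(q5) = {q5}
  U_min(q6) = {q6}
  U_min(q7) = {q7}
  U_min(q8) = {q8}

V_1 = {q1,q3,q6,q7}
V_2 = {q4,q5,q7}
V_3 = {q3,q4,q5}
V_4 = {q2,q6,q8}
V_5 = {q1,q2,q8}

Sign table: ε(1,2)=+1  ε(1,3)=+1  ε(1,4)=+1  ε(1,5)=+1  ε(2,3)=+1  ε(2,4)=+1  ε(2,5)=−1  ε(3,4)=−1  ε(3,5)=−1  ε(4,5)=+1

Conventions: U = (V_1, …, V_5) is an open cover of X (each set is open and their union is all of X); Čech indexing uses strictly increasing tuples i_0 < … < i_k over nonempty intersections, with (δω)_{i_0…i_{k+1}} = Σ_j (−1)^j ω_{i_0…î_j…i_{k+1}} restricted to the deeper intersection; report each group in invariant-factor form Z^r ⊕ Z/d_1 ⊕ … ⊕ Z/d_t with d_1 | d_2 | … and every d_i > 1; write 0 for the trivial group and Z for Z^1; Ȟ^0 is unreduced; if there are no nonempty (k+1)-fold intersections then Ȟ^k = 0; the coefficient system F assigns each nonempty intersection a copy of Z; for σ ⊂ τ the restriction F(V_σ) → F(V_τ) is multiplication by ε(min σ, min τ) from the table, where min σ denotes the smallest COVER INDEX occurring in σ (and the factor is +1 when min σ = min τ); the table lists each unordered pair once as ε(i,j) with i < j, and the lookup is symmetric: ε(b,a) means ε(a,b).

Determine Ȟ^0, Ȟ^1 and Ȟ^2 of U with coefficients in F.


cover nerve:
  V12={q7} V13={q3} V14={q6} V15={q1} V23={q4,q5} V45={q2,q8}
C dims 5,6; δ0: rk 4, SNF 1^4
Ȟ^0: (5−4)−0=1 ⇒ Z
Ȟ^1: (6−0)−4=2 ⇒ Z^2
Ȟ^2: (0−0)−0=0 ⇒ 0

Ȟ^0 ≅ Z; Ȟ^1 ≅ Z^2; Ȟ^2 ≅ 0


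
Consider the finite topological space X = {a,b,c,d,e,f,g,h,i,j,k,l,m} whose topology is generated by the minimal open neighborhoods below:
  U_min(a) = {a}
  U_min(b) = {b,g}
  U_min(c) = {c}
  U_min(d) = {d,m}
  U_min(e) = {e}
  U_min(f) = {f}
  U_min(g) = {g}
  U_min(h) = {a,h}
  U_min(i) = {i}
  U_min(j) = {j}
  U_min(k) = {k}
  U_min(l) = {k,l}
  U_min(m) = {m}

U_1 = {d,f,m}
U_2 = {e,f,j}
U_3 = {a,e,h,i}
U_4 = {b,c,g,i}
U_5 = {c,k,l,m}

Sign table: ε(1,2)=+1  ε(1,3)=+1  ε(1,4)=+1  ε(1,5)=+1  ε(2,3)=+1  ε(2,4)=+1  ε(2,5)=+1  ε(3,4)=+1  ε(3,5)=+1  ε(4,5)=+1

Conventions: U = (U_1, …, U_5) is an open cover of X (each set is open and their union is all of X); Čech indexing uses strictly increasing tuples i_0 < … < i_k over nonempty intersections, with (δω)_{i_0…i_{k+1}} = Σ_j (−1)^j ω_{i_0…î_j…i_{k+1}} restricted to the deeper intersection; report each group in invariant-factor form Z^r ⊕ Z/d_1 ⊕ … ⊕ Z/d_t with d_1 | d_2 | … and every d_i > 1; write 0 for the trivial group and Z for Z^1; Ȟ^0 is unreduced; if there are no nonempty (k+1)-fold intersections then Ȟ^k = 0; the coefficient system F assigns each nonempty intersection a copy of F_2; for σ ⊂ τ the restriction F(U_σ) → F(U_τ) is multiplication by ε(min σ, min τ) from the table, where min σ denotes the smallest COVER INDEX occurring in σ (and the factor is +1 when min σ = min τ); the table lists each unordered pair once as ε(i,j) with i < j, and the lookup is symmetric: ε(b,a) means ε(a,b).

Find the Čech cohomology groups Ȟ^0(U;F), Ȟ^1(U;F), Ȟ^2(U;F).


Ȟ^0 = Z/2, Ȟ^1 = Z/2 and Ȟ^2 = 0

nerve simplices:
  U12={f} U15={m} U23={e} U34={i} U45={c}
C dims 5,5; δ0: rk_F2 4
degree 0: 5−4−0 = 1 → Ȟ^0 ≅ Z/2
degree 1: 5−0−4 = 1 → Ȟ^1 ≅ Z/2
degree 2: 0−0−0 = 0 → Ȟ^2 ≅ 0
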